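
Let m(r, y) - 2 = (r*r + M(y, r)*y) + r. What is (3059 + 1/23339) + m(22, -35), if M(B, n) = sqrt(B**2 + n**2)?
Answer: 83250214/23339 - 35*sqrt(1709) ≈ 2120.1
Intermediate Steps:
m(r, y) = 2 + r + r**2 + y*sqrt(r**2 + y**2) (m(r, y) = 2 + ((r*r + sqrt(y**2 + r**2)*y) + r) = 2 + ((r**2 + sqrt(r**2 + y**2)*y) + r) = 2 + ((r**2 + y*sqrt(r**2 + y**2)) + r) = 2 + (r + r**2 + y*sqrt(r**2 + y**2)) = 2 + r + r**2 + y*sqrt(r**2 + y**2))
(3059 + 1/23339) + m(22, -35) = (3059 + 1/23339) + (2 + 22 + 22**2 - 35*sqrt(22**2 + (-35)**2)) = (3059 + 1/23339) + (2 + 22 + 484 - 35*sqrt(484 + 1225)) = 71394002/23339 + (2 + 22 + 484 - 35*sqrt(1709)) = 71394002/23339 + (508 - 35*sqrt(1709)) = 83250214/23339 - 35*sqrt(1709)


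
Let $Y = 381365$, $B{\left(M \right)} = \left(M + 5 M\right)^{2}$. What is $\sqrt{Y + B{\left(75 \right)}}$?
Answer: $\sqrt{583865} \approx 764.11$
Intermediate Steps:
$B{\left(M \right)} = 36 M^{2}$ ($B{\left(M \right)} = \left(6 M\right)^{2} = 36 M^{2}$)
$\sqrt{Y + B{\left(75 \right)}} = \sqrt{381365 + 36 \cdot 75^{2}} = \sqrt{381365 + 36 \cdot 5625} = \sqrt{381365 + 202500} = \sqrt{583865}$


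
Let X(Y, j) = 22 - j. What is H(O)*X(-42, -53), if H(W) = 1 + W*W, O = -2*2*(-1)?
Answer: 1275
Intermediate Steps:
O = 4 (O = -4*(-1) = 4)
H(W) = 1 + W²
H(O)*X(-42, -53) = (1 + 4²)*(22 - 1*(-53)) = (1 + 16)*(22 + 53) = 17*75 = 1275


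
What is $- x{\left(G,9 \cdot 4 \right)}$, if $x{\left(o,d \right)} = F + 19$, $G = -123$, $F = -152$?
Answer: $133$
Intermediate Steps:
$x{\left(o,d \right)} = -133$ ($x{\left(o,d \right)} = -152 + 19 = -133$)
$- x{\left(G,9 \cdot 4 \right)} = \left(-1\right) \left(-133\right) = 133$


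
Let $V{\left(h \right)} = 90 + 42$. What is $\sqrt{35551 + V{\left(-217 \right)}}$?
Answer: $\sqrt{35683} \approx 188.9$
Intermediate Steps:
$V{\left(h \right)} = 132$
$\sqrt{35551 + V{\left(-217 \right)}} = \sqrt{35551 + 132} = \sqrt{35683}$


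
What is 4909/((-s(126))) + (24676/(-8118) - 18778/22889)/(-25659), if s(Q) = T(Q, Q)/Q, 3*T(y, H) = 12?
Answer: -737257464510530035/4767773252418 ≈ -1.5463e+5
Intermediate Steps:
T(y, H) = 4 (T(y, H) = (⅓)*12 = 4)
s(Q) = 4/Q
4909/((-s(126))) + (24676/(-8118) - 18778/22889)/(-25659) = 4909/((-4/126)) + (24676/(-8118) - 18778/22889)/(-25659) = 4909/((-4/126)) + (24676*(-1/8118) - 18778*1/22889)*(-1/25659) = 4909/((-1*2/63)) + (-12338/4059 - 18778/22889)*(-1/25659) = 4909/(-2/63) - 358624384/92906451*(-1/25659) = 4909*(-63/2) + 358624384/2383886626209 = -309267/2 + 358624384/2383886626209 = -737257464510530035/4767773252418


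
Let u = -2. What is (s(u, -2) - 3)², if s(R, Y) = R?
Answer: 25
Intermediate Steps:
(s(u, -2) - 3)² = (-2 - 3)² = (-5)² = 25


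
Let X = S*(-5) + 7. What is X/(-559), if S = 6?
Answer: 23/559 ≈ 0.041145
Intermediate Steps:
X = -23 (X = 6*(-5) + 7 = -30 + 7 = -23)
X/(-559) = -23/(-559) = -23*(-1/559) = 23/559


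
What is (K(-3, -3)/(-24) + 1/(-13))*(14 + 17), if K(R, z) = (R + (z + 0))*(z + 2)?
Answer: -527/52 ≈ -10.135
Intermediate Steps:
K(R, z) = (2 + z)*(R + z) (K(R, z) = (R + z)*(2 + z) = (2 + z)*(R + z))
(K(-3, -3)/(-24) + 1/(-13))*(14 + 17) = (((-3)**2 + 2*(-3) + 2*(-3) - 3*(-3))/(-24) + 1/(-13))*(14 + 17) = ((9 - 6 - 6 + 9)*(-1/24) + 1*(-1/13))*31 = (6*(-1/24) - 1/13)*31 = (-1/4 - 1/13)*31 = -17/52*31 = -527/52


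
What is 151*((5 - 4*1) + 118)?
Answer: 17969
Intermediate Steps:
151*((5 - 4*1) + 118) = 151*((5 - 4) + 118) = 151*(1 + 118) = 151*119 = 17969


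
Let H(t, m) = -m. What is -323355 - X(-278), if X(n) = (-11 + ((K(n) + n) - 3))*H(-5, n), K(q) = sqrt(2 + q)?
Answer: -242179 - 556*I*sqrt(69) ≈ -2.4218e+5 - 4618.5*I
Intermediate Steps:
X(n) = -n*(-14 + n + sqrt(2 + n)) (X(n) = (-11 + ((sqrt(2 + n) + n) - 3))*(-n) = (-11 + ((n + sqrt(2 + n)) - 3))*(-n) = (-11 + (-3 + n + sqrt(2 + n)))*(-n) = (-14 + n + sqrt(2 + n))*(-n) = -n*(-14 + n + sqrt(2 + n)))
-323355 - X(-278) = -323355 - (-278)*(14 - 1*(-278) - sqrt(2 - 278)) = -323355 - (-278)*(14 + 278 - sqrt(-276)) = -323355 - (-278)*(14 + 278 - 2*I*sqrt(69)) = -323355 - (-278)*(292 - 2*I*sqrt(69)) = -323355 - (-81176 + 556*I*sqrt(69)) = -323355 + (81176 - 556*I*sqrt(69)) = -242179 - 556*I*sqrt(69)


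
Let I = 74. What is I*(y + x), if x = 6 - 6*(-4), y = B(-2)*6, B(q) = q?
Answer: 1332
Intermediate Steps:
y = -12 (y = -2*6 = -12)
x = 30 (x = 6 + 24 = 30)
I*(y + x) = 74*(-12 + 30) = 74*18 = 1332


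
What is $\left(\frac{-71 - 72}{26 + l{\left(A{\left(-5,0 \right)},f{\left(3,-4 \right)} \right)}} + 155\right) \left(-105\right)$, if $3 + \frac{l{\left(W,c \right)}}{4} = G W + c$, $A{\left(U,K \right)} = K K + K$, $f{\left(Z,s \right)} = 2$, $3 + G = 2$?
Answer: $- \frac{31185}{2} \approx -15593.0$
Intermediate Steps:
$G = -1$ ($G = -3 + 2 = -1$)
$A{\left(U,K \right)} = K + K^{2}$ ($A{\left(U,K \right)} = K^{2} + K = K + K^{2}$)
$l{\left(W,c \right)} = -12 - 4 W + 4 c$ ($l{\left(W,c \right)} = -12 + 4 \left(- W + c\right) = -12 + 4 \left(c - W\right) = -12 - \left(- 4 c + 4 W\right) = -12 - 4 W + 4 c$)
$\left(\frac{-71 - 72}{26 + l{\left(A{\left(-5,0 \right)},f{\left(3,-4 \right)} \right)}} + 155\right) \left(-105\right) = \left(\frac{-71 - 72}{26 - \left(4 + 4 \cdot 0 \left(1 + 0\right)\right)} + 155\right) \left(-105\right) = \left(- \frac{143}{26 - \left(4 + 4 \cdot 0 \cdot 1\right)} + 155\right) \left(-105\right) = \left(- \frac{143}{26 - 4} + 155\right) \left(-105\right) = \left(- \frac{143}{22} + 155\right) \left(-105\right) = \left(\left(-143\right) \frac{1}{22} + 155\right) \left(-105\right) = \left(- \frac{13}{2} + 155\right) \left(-105\right) = \frac{297}{2} \left(-105\right) = - \frac{31185}{2}$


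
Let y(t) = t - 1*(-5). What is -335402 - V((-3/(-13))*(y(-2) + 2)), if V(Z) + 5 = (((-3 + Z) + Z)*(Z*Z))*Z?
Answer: -9579243342/28561 ≈ -3.3540e+5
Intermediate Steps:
y(t) = 5 + t (y(t) = t + 5 = 5 + t)
V(Z) = -5 + Z³*(-3 + 2*Z) (V(Z) = -5 + (((-3 + Z) + Z)*(Z*Z))*Z = -5 + ((-3 + 2*Z)*Z²)*Z = -5 + (Z²*(-3 + 2*Z))*Z = -5 + Z³*(-3 + 2*Z))
-335402 - V((-3/(-13))*(y(-2) + 2)) = -335402 - (-5 - 3*27*((5 - 2) + 2)³/2197 + 2*((-3/(-13))*((5 - 2) + 2))⁴) = -335402 - (-5 - 3*27*(3 + 2)³/2197 + 2*((-3*(-1/13))*(3 + 2))⁴) = -335402 - (-5 - 3*((3/13)*5)³ + 2*((3/13)*5)⁴) = -335402 - (-5 - 3*(15/13)³ + 2*(15/13)⁴) = -335402 - (-5 - 3*3375/2197 + 2*(50625/28561)) = -335402 - (-5 - 10125/2197 + 101250/28561) = -335402 - 1*(-173180/28561) = -335402 + 173180/28561 = -9579243342/28561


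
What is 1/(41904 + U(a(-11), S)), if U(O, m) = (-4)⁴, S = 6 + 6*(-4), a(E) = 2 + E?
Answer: 1/42160 ≈ 2.3719e-5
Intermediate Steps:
S = -18 (S = 6 - 24 = -18)
U(O, m) = 256
1/(41904 + U(a(-11), S)) = 1/(41904 + 256) = 1/42160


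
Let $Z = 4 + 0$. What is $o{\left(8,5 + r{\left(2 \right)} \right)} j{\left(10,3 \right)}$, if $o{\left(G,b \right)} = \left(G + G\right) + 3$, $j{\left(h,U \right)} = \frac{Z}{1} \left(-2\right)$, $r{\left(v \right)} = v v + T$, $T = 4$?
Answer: $-152$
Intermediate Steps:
$Z = 4$
$r{\left(v \right)} = 4 + v^{2}$ ($r{\left(v \right)} = v v + 4 = v^{2} + 4 = 4 + v^{2}$)
$j{\left(h,U \right)} = -8$ ($j{\left(h,U \right)} = \frac{4}{1} \left(-2\right) = 4 \cdot 1 \left(-2\right) = 4 \left(-2\right) = -8$)
$o{\left(G,b \right)} = 3 + 2 G$ ($o{\left(G,b \right)} = 2 G + 3 = 3 + 2 G$)
$o{\left(8,5 + r{\left(2 \right)} \right)} j{\left(10,3 \right)} = \left(3 + 2 \cdot 8\right) \left(-8\right) = \left(3 + 16\right) \left(-8\right) = 19 \left(-8\right) = -152$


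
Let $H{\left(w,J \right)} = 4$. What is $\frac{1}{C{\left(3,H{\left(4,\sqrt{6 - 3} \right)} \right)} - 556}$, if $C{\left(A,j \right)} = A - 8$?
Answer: $- \frac{1}{561} \approx -0.0017825$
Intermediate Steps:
$C{\left(A,j \right)} = -8 + A$
$\frac{1}{C{\left(3,H{\left(4,\sqrt{6 - 3} \right)} \right)} - 556} = \frac{1}{\left(-8 + 3\right) - 556} = \frac{1}{-5 - 556} = \frac{1}{-561} = - \frac{1}{561}$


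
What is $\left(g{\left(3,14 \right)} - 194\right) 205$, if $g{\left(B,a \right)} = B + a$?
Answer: $-36285$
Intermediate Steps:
$\left(g{\left(3,14 \right)} - 194\right) 205 = \left(\left(3 + 14\right) - 194\right) 205 = \left(17 - 194\right) 205 = \left(-177\right) 205 = -36285$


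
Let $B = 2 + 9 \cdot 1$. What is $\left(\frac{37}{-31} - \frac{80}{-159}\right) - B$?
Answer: $- \frac{57622}{4929} \approx -11.69$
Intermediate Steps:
$B = 11$ ($B = 2 + 9 = 11$)
$\left(\frac{37}{-31} - \frac{80}{-159}\right) - B = \left(\frac{37}{-31} - \frac{80}{-159}\right) - 11 = \left(37 \left(- \frac{1}{31}\right) - - \frac{80}{159}\right) - 11 = \left(- \frac{37}{31} + \frac{80}{159}\right) - 11 = - \frac{3403}{4929} - 11 = - \frac{57622}{4929}$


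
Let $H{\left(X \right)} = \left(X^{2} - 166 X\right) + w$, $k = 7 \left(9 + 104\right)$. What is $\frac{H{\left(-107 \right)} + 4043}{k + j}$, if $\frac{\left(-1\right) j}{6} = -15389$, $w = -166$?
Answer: $\frac{33088}{93125} \approx 0.35531$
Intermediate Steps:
$k = 791$ ($k = 7 \cdot 113 = 791$)
$H{\left(X \right)} = -166 + X^{2} - 166 X$ ($H{\left(X \right)} = \left(X^{2} - 166 X\right) - 166 = -166 + X^{2} - 166 X$)
$j = 92334$ ($j = \left(-6\right) \left(-15389\right) = 92334$)
$\frac{H{\left(-107 \right)} + 4043}{k + j} = \frac{\left(-166 + \left(-107\right)^{2} - -17762\right) + 4043}{791 + 92334} = \frac{\left(-166 + 11449 + 17762\right) + 4043}{93125} = \left(29045 + 4043\right) \frac{1}{93125} = 33088 \cdot \frac{1}{93125} = \frac{33088}{93125}$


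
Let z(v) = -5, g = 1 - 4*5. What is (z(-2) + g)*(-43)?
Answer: 1032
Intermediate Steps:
g = -19 (g = 1 - 20 = -19)
(z(-2) + g)*(-43) = (-5 - 19)*(-43) = -24*(-43) = 1032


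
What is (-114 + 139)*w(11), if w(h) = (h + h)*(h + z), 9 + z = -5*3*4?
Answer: -31900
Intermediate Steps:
z = -69 (z = -9 - 5*3*4 = -9 - 15*4 = -9 - 60 = -69)
w(h) = 2*h*(-69 + h) (w(h) = (h + h)*(h - 69) = (2*h)*(-69 + h) = 2*h*(-69 + h))
(-114 + 139)*w(11) = (-114 + 139)*(2*11*(-69 + 11)) = 25*(2*11*(-58)) = 25*(-1276) = -31900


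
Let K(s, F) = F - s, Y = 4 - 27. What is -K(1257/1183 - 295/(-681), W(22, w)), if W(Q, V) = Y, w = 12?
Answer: 19734331/805623 ≈ 24.496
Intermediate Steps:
Y = -23
W(Q, V) = -23
-K(1257/1183 - 295/(-681), W(22, w)) = -(-23 - (1257/1183 - 295/(-681))) = -(-23 - (1257*(1/1183) - 295*(-1/681))) = -(-23 - (1257/1183 + 295/681)) = -(-23 - 1*1205002/805623) = -(-23 - 1205002/805623) = -1*(-19734331/805623) = 19734331/805623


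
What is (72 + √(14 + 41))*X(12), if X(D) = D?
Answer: 864 + 12*√55 ≈ 952.99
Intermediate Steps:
(72 + √(14 + 41))*X(12) = (72 + √(14 + 41))*12 = (72 + √55)*12 = 864 + 12*√55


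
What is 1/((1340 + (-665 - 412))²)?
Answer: 1/69169 ≈ 1.4457e-5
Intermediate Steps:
1/((1340 + (-665 - 412))²) = 1/((1340 - 1077)²) = 1/(263²) = 1/69169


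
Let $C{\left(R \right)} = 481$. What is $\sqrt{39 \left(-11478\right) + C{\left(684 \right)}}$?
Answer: $i \sqrt{447161} \approx 668.7 i$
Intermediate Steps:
$\sqrt{39 \left(-11478\right) + C{\left(684 \right)}} = \sqrt{39 \left(-11478\right) + 481} = \sqrt{-447642 + 481} = \sqrt{-447161} = i \sqrt{447161}$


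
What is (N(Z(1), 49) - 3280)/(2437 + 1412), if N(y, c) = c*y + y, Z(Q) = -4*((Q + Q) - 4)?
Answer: -960/1283 ≈ -0.74825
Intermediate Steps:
Z(Q) = 16 - 8*Q (Z(Q) = -4*(2*Q - 4) = -4*(-4 + 2*Q) = 16 - 8*Q)
N(y, c) = y + c*y
(N(Z(1), 49) - 3280)/(2437 + 1412) = ((16 - 8*1)*(1 + 49) - 3280)/(2437 + 1412) = ((16 - 8)*50 - 3280)/3849 = (8*50 - 3280)*(1/3849) = (400 - 3280)*(1/3849) = -2880*1/3849 = -960/1283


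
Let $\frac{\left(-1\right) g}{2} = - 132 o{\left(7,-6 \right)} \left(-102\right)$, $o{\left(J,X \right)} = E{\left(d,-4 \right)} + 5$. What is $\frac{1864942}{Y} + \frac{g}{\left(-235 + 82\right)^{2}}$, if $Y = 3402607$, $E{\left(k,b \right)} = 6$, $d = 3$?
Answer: $- \frac{6302111026}{520598871} \approx -12.105$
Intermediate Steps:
$o{\left(J,X \right)} = 11$ ($o{\left(J,X \right)} = 6 + 5 = 11$)
$g = -296208$ ($g = - 2 \left(-132\right) 11 \left(-102\right) = - 2 \left(\left(-1452\right) \left(-102\right)\right) = \left(-2\right) 148104 = -296208$)
$\frac{1864942}{Y} + \frac{g}{\left(-235 + 82\right)^{2}} = \frac{1864942}{3402607} - \frac{296208}{\left(-235 + 82\right)^{2}} = 1864942 \cdot \frac{1}{3402607} - \frac{296208}{\left(-153\right)^{2}} = \frac{1864942}{3402607} - \frac{296208}{23409} = \frac{1864942}{3402607} - \frac{1936}{153} = - \frac{6302111026}{520598871}$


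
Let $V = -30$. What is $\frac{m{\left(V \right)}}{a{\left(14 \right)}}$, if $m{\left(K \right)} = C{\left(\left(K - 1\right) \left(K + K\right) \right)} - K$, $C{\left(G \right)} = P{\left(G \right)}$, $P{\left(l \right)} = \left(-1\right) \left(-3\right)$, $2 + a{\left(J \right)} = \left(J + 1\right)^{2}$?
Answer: $\frac{33}{223} \approx 0.14798$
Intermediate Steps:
$a{\left(J \right)} = -2 + \left(1 + J\right)^{2}$ ($a{\left(J \right)} = -2 + \left(J + 1\right)^{2} = -2 + \left(1 + J\right)^{2}$)
$P{\left(l \right)} = 3$
$C{\left(G \right)} = 3$
$m{\left(K \right)} = 3 - K$
$\frac{m{\left(V \right)}}{a{\left(14 \right)}} = \frac{3 - -30}{-2 + \left(1 + 14\right)^{2}} = \frac{3 + 30}{-2 + 15^{2}} = \frac{33}{-2 + 225} = \frac{33}{223}$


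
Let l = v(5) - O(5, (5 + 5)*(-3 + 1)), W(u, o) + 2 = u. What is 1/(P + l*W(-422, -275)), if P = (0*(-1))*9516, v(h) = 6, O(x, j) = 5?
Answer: -1/424 ≈ -0.0023585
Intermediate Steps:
W(u, o) = -2 + u
l = 1 (l = 6 - 1*5 = 6 - 5 = 1)
P = 0 (P = 0*9516 = 0)
1/(P + l*W(-422, -275)) = 1/(0 + 1*(-2 - 422)) = 1/(0 + 1*(-424)) = 1/(0 - 424) = 1/(-424) = -1/424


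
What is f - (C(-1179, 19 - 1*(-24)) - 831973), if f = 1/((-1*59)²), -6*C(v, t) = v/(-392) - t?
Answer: 6811567957291/8187312 ≈ 8.3197e+5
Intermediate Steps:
C(v, t) = t/6 + v/2352 (C(v, t) = -(v/(-392) - t)/6 = -(v*(-1/392) - t)/6 = -(-v/392 - t)/6 = -(-t - v/392)/6 = t/6 + v/2352)
f = 1/3481 (f = 1/((-59)²) = 1/3481 ≈ 0.00028727)
f - (C(-1179, 19 - 1*(-24)) - 831973) = 1/3481 - (((19 - 1*(-24))/6 + (1/2352)*(-1179)) - 831973) = 1/3481 - (((19 + 24)/6 - 393/784) - 831973) = 1/3481 - (((⅙)*43 - 393/784) - 831973) = 1/3481 - ((43/6 - 393/784) - 831973) = 1/3481 - (15677/2352 - 831973) = 1/3481 - 1*(-1956784819/2352) = 1/3481 + 1956784819/2352 = 6811567957291/8187312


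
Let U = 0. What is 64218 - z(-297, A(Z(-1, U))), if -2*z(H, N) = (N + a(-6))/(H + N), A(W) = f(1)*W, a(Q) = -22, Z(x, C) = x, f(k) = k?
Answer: 38273951/596 ≈ 64218.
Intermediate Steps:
A(W) = W (A(W) = 1*W = W)
z(H, N) = -(-22 + N)/(2*(H + N)) (z(H, N) = -(N - 22)/(2*(H + N)) = -(-22 + N)/(2*(H + N)))
64218 - z(-297, A(Z(-1, U))) = 64218 - (11 - 1/2*(-1))/(-297 - 1) = 64218 - (11 + 1/2)/(-298) = 64218 - (-1)*23/(298*2) = 64218 - 1*(-23/596) = 64218 + 23/596 = 38273951/596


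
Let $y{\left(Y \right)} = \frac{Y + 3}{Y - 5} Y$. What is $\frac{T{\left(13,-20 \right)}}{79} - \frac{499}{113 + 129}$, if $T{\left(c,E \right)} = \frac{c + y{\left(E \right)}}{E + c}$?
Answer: $- \frac{1379009}{669130} \approx -2.0609$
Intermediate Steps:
$y{\left(Y \right)} = \frac{Y \left(3 + Y\right)}{-5 + Y}$ ($y{\left(Y \right)} = \frac{3 + Y}{-5 + Y} Y = \frac{Y \left(3 + Y\right)}{-5 + Y}$)
$T{\left(c,E \right)} = \frac{c + \frac{E \left(3 + E\right)}{-5 + E}}{E + c}$
$\frac{T{\left(13,-20 \right)}}{79} - \frac{499}{113 + 129} = \frac{\frac{1}{-5 - 20} \frac{1}{-20 + 13} \left(- 20 \left(3 - 20\right) + 13 \left(-5 - 20\right)\right)}{79} - \frac{499}{113 + 129} = \frac{\left(-20\right) \left(-17\right) + 13 \left(-25\right)}{\left(-25\right) \left(-7\right)} \frac{1}{79} - \frac{499}{242} = \left(- \frac{1}{25}\right) \left(- \frac{1}{7}\right) \left(340 - 325\right) \frac{1}{79} - \frac{499}{242} = \left(- \frac{1}{25}\right) \left(- \frac{1}{7}\right) 15 \cdot \frac{1}{79} - \frac{499}{242} = \frac{3}{35} \cdot \frac{1}{79} - \frac{499}{242} = \frac{3}{2765} - \frac{499}{242} = - \frac{1379009}{669130}$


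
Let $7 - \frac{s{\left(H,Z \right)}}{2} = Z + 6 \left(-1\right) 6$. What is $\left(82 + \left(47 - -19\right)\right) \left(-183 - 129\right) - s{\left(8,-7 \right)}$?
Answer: $-46276$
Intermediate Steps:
$s{\left(H,Z \right)} = 86 - 2 Z$ ($s{\left(H,Z \right)} = 14 - 2 \left(Z + 6 \left(-1\right) 6\right) = 14 - 2 \left(Z - 36\right) = 14 - 2 \left(-36 + Z\right) = 14 - \left(-72 + 2 Z\right) = 86 - 2 Z$)
$\left(82 + \left(47 - -19\right)\right) \left(-183 - 129\right) - s{\left(8,-7 \right)} = \left(82 + \left(47 - -19\right)\right) \left(-183 - 129\right) - \left(86 - -14\right) = \left(82 + \left(47 + 19\right)\right) \left(-312\right) - \left(86 + 14\right) = \left(82 + 66\right) \left(-312\right) - 100 = 148 \left(-312\right) - 100 = -46176 - 100 = -46276$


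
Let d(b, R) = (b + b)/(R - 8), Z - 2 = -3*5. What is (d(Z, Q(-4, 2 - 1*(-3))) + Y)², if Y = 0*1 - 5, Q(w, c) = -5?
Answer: 9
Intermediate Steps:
Z = -13 (Z = 2 - 3*5 = 2 - 15 = -13)
Y = -5 (Y = 0 - 5 = -5)
d(b, R) = 2*b/(-8 + R) (d(b, R) = (2*b)/(-8 + R) = 2*b/(-8 + R))
(d(Z, Q(-4, 2 - 1*(-3))) + Y)² = (2*(-13)/(-8 - 5) - 5)² = (2*(-13)/(-13) - 5)² = (2*(-13)*(-1/13) - 5)² = (2 - 5)² = (-3)² = 9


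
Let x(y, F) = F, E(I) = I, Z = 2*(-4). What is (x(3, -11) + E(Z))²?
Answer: 361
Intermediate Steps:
Z = -8
(x(3, -11) + E(Z))² = (-11 - 8)² = (-19)² = 361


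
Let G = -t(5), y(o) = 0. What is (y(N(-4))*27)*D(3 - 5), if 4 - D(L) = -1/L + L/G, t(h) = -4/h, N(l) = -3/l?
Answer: 0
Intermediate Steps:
G = ⅘ (G = -(-4)/5 = -1*(-⅘) = ⅘ ≈ 0.80000)
D(L) = 4 + 1/L - 5*L/4 (D(L) = 4 - (-1/L + L/(⅘)) = 4 - (-1/L + L*(5/4)) = 4 - (-1/L + 5*L/4) = 4 + (1/L - 5*L/4) = 4 + 1/L - 5*L/4)
(y(N(-4))*27)*D(3 - 5) = (0*27)*(4 + 1/(3 - 5) - 5*(3 - 5)/4) = 0*(4 + 1/(-2) - 5/4*(-2)) = 0*(4 - ½ + 5/2) = 0*6 = 0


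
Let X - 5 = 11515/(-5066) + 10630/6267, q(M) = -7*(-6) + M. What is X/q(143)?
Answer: 28086037/1174699014 ≈ 0.023909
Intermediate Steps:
q(M) = 42 + M
X = 140430185/31748622 (X = 5 + (11515/(-5066) + 10630/6267) = 5 + (11515*(-1/5066) + 10630*(1/6267)) = 5 + (-11515/5066 + 10630/6267) = 5 - 18312925/31748622 = 140430185/31748622 ≈ 4.4232)
X/q(143) = 140430185/(31748622*(42 + 143)) = (140430185/31748622)/185 = (140430185/31748622)*(1/185) = 28086037/1174699014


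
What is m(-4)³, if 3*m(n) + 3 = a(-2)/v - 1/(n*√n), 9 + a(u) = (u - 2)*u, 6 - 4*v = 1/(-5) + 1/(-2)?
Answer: -892595797/519718464 - 11147063*I/62055936 ≈ -1.7175 - 0.17963*I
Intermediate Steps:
v = 67/40 (v = 3/2 - (1/(-5) + 1/(-2))/4 = 3/2 - (1*(-⅕) + 1*(-½))/4 = 3/2 - (-⅕ - ½)/4 = 3/2 - ¼*(-7/10) = 3/2 + 7/40 = 67/40 ≈ 1.6750)
a(u) = -9 + u*(-2 + u) (a(u) = -9 + (u - 2)*u = -9 + (-2 + u)*u = -9 + u*(-2 + u))
m(n) = -241/201 - 1/(3*n^(3/2)) (m(n) = -1 + ((-9 + (-2)² - 2*(-2))/(67/40) - 1/(n*√n))/3 = -1 + ((-9 + 4 + 4)*(40/67) - 1/(n^(3/2)))/3 = -1 + (-1*40/67 - 1/n^(3/2))/3 = -1 + (-40/67 - 1/n^(3/2))/3 = -1 + (-40/201 - 1/(3*n^(3/2))) = -241/201 - 1/(3*n^(3/2)))
m(-4)³ = (-241/201 - I/24)³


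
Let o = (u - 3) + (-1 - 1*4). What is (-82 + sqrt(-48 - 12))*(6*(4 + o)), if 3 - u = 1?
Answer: 984 - 24*I*sqrt(15) ≈ 984.0 - 92.952*I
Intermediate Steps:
u = 2 (u = 3 - 1*1 = 3 - 1 = 2)
o = -6 (o = (2 - 3) + (-1 - 1*4) = -1 + (-1 - 4) = -1 - 5 = -6)
(-82 + sqrt(-48 - 12))*(6*(4 + o)) = (-82 + sqrt(-48 - 12))*(6*(4 - 6)) = (-82 + sqrt(-60))*(6*(-2)) = (-82 + 2*I*sqrt(15))*(-12) = 984 - 24*I*sqrt(15)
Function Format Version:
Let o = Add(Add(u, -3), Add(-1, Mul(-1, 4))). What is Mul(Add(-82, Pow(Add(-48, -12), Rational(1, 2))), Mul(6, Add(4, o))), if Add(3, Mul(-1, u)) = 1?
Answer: Add(984, Mul(-24, I, Pow(15, Rational(1, 2)))) ≈ Add(984.00, Mul(-92.952, I))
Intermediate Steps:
u = 2 (u = Add(3, Mul(-1, 1)) = Add(3, -1) = 2)
o = -6 (o = Add(Add(2, -3), Add(-1, Mul(-1, 4))) = Add(-1, Add(-1, -4)) = Add(-1, -5) = -6)
Mul(Add(-82, Pow(Add(-48, -12), Rational(1, 2))), Mul(6, Add(4, o))) = Mul(Add(-82, Pow(Add(-48, -12), Rational(1, 2))), Mul(6, Add(4, -6))) = Mul(Add(-82, Pow(-60, Rational(1, 2))), Mul(6, -2)) = Mul(Add(-82, Mul(2, I, Pow(15, Rational(1, 2)))), -12) = Add(984, Mul(-24, I, Pow(15, Rational(1, 2))))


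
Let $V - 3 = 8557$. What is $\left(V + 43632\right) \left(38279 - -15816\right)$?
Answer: $2823326240$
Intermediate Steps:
$V = 8560$ ($V = 3 + 8557 = 8560$)
$\left(V + 43632\right) \left(38279 - -15816\right) = \left(8560 + 43632\right) \left(38279 - -15816\right) = 52192 \left(38279 + 15816\right) = 52192 \cdot 54095 = 2823326240$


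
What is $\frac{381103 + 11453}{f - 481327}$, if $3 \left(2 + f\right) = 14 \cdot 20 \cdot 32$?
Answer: $- \frac{1177668}{1435027} \approx -0.82066$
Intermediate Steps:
$f = \frac{8954}{3}$ ($f = -2 + \frac{14 \cdot 20 \cdot 32}{3} = -2 + \frac{280 \cdot 32}{3} = -2 + \frac{1}{3} \cdot 8960 = -2 + \frac{8960}{3} = \frac{8954}{3} \approx 2984.7$)
$\frac{381103 + 11453}{f - 481327} = \frac{381103 + 11453}{\frac{8954}{3} - 481327} = \frac{392556}{- \frac{1435027}{3}} = 392556 \left(- \frac{3}{1435027}\right) = - \frac{1177668}{1435027}$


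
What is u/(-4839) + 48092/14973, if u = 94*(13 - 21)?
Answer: 81325628/24151449 ≈ 3.3673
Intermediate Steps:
u = -752 (u = 94*(-8) = -752)
u/(-4839) + 48092/14973 = -752/(-4839) + 48092/14973 = -752*(-1/4839) + 48092*(1/14973) = 752/4839 + 48092/14973 = 81325628/24151449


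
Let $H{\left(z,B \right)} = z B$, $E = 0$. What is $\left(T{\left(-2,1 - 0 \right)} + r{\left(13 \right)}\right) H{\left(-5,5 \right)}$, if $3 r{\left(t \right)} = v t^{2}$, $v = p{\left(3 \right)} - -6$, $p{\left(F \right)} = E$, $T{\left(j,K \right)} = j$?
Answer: $-8400$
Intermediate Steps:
$p{\left(F \right)} = 0$
$H{\left(z,B \right)} = B z$
$v = 6$ ($v = 0 - -6 = 0 + 6 = 6$)
$r{\left(t \right)} = 2 t^{2}$ ($r{\left(t \right)} = \frac{6 t^{2}}{3} = 2 t^{2}$)
$\left(T{\left(-2,1 - 0 \right)} + r{\left(13 \right)}\right) H{\left(-5,5 \right)} = \left(-2 + 2 \cdot 13^{2}\right) 5 \left(-5\right) = \left(-2 + 2 \cdot 169\right) \left(-25\right) = \left(-2 + 338\right) \left(-25\right) = 336 \left(-25\right) = -8400$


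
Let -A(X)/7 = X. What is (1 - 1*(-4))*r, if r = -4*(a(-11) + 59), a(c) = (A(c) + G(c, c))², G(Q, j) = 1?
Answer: -122860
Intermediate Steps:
A(X) = -7*X
a(c) = (1 - 7*c)² (a(c) = (-7*c + 1)² = (1 - 7*c)²)
r = -24572 (r = -4*((-1 + 7*(-11))² + 59) = -4*((-1 - 77)² + 59) = -4*((-78)² + 59) = -4*(6084 + 59) = -4*6143 = -24572)
(1 - 1*(-4))*r = (1 - 1*(-4))*(-24572) = (1 + 4)*(-24572) = 5*(-24572) = -122860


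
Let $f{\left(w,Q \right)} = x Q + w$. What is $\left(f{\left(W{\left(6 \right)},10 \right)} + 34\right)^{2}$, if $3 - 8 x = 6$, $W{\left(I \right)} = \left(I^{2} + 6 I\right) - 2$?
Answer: $\frac{160801}{16} \approx 10050.0$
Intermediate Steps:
$W{\left(I \right)} = -2 + I^{2} + 6 I$
$x = - \frac{3}{8}$ ($x = \frac{3}{8} - \frac{3}{4} = - \frac{3}{8} \approx -0.375$)
$f{\left(w,Q \right)} = w - \frac{3 Q}{8}$ ($f{\left(w,Q \right)} = - \frac{3 Q}{8} + w = w - \frac{3 Q}{8}$)
$\left(f{\left(W{\left(6 \right)},10 \right)} + 34\right)^{2} = \left(\left(\left(-2 + 6^{2} + 6 \cdot 6\right) - \frac{15}{4}\right) + 34\right)^{2} = \left(\left(\left(-2 + 36 + 36\right) - \frac{15}{4}\right) + 34\right)^{2} = \left(\left(70 - \frac{15}{4}\right) + 34\right)^{2} = \left(\frac{265}{4} + 34\right)^{2} = \left(\frac{401}{4}\right)^{2} = \frac{160801}{16}$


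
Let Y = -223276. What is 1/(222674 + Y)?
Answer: -1/602 ≈ -0.0016611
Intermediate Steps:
1/(222674 + Y) = 1/(222674 - 223276) = 1/(-602) = -1/602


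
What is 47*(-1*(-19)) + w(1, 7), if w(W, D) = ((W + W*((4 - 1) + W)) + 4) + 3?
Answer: 905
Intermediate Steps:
w(W, D) = 7 + W + W*(3 + W) (w(W, D) = ((W + W*(3 + W)) + 4) + 3 = (4 + W + W*(3 + W)) + 3 = 7 + W + W*(3 + W))
47*(-1*(-19)) + w(1, 7) = 47*(-1*(-19)) + (7 + 1² + 4*1) = 47*19 + (7 + 1 + 4) = 893 + 12 = 905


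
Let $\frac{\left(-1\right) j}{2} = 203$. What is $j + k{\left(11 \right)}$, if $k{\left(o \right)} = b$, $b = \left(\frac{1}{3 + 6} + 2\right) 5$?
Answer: $- \frac{3559}{9} \approx -395.44$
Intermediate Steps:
$j = -406$ ($j = \left(-2\right) 203 = -406$)
$b = \frac{95}{9}$ ($b = \left(\frac{1}{9} + 2\right) 5 = \frac{19}{9} \cdot 5 = \frac{95}{9} \approx 10.556$)
$k{\left(o \right)} = \frac{95}{9}$
$j + k{\left(11 \right)} = -406 + \frac{95}{9} = - \frac{3559}{9}$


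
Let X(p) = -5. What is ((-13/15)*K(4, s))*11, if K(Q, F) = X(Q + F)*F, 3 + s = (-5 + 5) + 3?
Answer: 0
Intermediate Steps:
s = 0 (s = -3 + ((-5 + 5) + 3) = -3 + (0 + 3) = -3 + 3 = 0)
K(Q, F) = -5*F
((-13/15)*K(4, s))*11 = ((-13/15)*(-5*0))*11 = (-13*1/15*0)*11 = -13/15*0*11 = 0*11 = 0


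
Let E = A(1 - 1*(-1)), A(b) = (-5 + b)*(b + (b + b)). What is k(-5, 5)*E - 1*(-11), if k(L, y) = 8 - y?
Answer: -43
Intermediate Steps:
A(b) = 3*b*(-5 + b) (A(b) = (-5 + b)*(b + 2*b) = (-5 + b)*(3*b) = 3*b*(-5 + b))
E = -18 (E = 3*(1 - 1*(-1))*(-5 + (1 - 1*(-1))) = 3*(1 + 1)*(-5 + (1 + 1)) = 3*2*(-5 + 2) = 3*2*(-3) = -18)
k(-5, 5)*E - 1*(-11) = (8 - 1*5)*(-18) - 1*(-11) = (8 - 5)*(-18) + 11 = 3*(-18) + 11 = -54 + 11 = -43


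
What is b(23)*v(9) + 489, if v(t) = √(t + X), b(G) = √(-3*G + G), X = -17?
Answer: 489 - 4*√23 ≈ 469.82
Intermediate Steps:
b(G) = √2*√(-G) (b(G) = √(-2*G) = √2*√(-G))
v(t) = √(-17 + t) (v(t) = √(t - 17) = √(-17 + t))
b(23)*v(9) + 489 = (√2*√(-1*23))*√(-17 + 9) + 489 = (√2*√(-23))*√(-8) + 489 = (√2*(I*√23))*(2*I*√2) + 489 = (I*√46)*(2*I*√2) + 489 = -4*√23 + 489 = 489 - 4*√23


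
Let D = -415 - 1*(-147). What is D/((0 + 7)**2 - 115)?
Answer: 134/33 ≈ 4.0606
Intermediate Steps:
D = -268 (D = -415 + 147 = -268)
D/((0 + 7)**2 - 115) = -268/((0 + 7)**2 - 115) = -268/(7**2 - 115) = -268/(49 - 115) = -268/(-66) = -268*(-1/66) = 134/33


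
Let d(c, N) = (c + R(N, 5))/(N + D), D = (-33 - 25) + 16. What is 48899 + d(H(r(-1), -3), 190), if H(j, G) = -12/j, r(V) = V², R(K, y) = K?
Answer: 3618615/74 ≈ 48900.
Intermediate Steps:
D = -42 (D = -58 + 16 = -42)
d(c, N) = (N + c)/(-42 + N) (d(c, N) = (c + N)/(N - 42) = (N + c)/(-42 + N))
48899 + d(H(r(-1), -3), 190) = 48899 + (190 - 12/((-1)²))/(-42 + 190) = 48899 + (190 - 12/1)/148 = 48899 + (190 - 12*1)/148 = 48899 + (190 - 12)/148 = 48899 + (1/148)*178 = 48899 + 89/74 = 3618615/74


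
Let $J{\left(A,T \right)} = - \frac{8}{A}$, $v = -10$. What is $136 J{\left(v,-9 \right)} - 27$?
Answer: $\frac{409}{5} \approx 81.8$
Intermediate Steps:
$136 J{\left(v,-9 \right)} - 27 = 136 \left(- \frac{8}{-10}\right) - 27 = 136 \left(\left(-8\right) \left(- \frac{1}{10}\right)\right) - 27 = 136 \cdot \frac{4}{5} - 27 = \frac{544}{5} - 27 = \frac{409}{5}$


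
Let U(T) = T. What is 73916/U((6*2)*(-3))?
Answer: -18479/9 ≈ -2053.2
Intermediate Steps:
73916/U((6*2)*(-3)) = 73916/(((6*2)*(-3))) = 73916/((12*(-3))) = 73916/(-36) = 73916*(-1/36) = -18479/9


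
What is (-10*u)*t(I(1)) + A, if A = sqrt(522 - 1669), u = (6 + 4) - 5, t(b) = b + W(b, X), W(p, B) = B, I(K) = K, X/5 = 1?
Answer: -300 + I*sqrt(1147) ≈ -300.0 + 33.867*I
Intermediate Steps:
X = 5 (X = 5*1 = 5)
t(b) = 5 + b (t(b) = b + 5 = 5 + b)
u = 5 (u = 10 - 5 = 5)
A = I*sqrt(1147) (A = sqrt(-1147) = I*sqrt(1147) ≈ 33.867*I)
(-10*u)*t(I(1)) + A = (-10*5)*(5 + 1) + I*sqrt(1147) = -50*6 + I*sqrt(1147) = -300 + I*sqrt(1147)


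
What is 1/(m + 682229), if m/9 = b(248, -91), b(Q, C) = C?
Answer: 1/681410 ≈ 1.4675e-6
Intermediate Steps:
m = -819 (m = 9*(-91) = -819)
1/(m + 682229) = 1/(-819 + 682229) = 1/681410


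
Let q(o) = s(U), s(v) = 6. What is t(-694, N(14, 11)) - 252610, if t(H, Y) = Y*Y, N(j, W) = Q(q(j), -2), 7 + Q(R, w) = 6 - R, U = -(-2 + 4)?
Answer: -252561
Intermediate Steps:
U = -2 (U = -1*2 = -2)
q(o) = 6
Q(R, w) = -1 - R (Q(R, w) = -7 + (6 - R) = -1 - R)
N(j, W) = -7 (N(j, W) = -1 - 1*6 = -1 - 6 = -7)
t(H, Y) = Y²
t(-694, N(14, 11)) - 252610 = (-7)² - 252610 = 49 - 252610 = -252561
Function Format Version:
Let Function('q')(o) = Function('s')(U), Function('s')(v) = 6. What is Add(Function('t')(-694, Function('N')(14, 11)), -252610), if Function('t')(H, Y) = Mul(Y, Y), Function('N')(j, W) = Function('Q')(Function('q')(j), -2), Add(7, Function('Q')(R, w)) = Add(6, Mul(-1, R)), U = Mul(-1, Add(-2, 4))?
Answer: -252561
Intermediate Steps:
U = -2 (U = Mul(-1, 2) = -2)
Function('q')(o) = 6
Function('Q')(R, w) = Add(-1, Mul(-1, R)) (Function('Q')(R, w) = Add(-7, Add(6, Mul(-1, R))) = Add(-1, Mul(-1, R)))
Function('N')(j, W) = -7 (Function('N')(j, W) = Add(-1, Mul(-1, 6)) = Add(-1, -6) = -7)
Function('t')(H, Y) = Pow(Y, 2)
Add(Function('t')(-694, Function('N')(14, 11)), -252610) = Add(Pow(-7, 2), -252610) = Add(49, -252610) = -252561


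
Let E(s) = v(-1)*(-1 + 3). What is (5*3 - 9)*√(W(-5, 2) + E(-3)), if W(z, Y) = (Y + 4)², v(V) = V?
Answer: 6*√34 ≈ 34.986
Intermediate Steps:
W(z, Y) = (4 + Y)²
E(s) = -2 (E(s) = -(-1 + 3) = -1*2 = -2)
(5*3 - 9)*√(W(-5, 2) + E(-3)) = (5*3 - 9)*√((4 + 2)² - 2) = (15 - 9)*√(6² - 2) = 6*√(36 - 2) = 6*√34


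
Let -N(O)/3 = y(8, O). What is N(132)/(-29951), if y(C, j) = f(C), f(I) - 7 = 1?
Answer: 24/29951 ≈ 0.00080131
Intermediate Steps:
f(I) = 8 (f(I) = 7 + 1 = 8)
y(C, j) = 8
N(O) = -24 (N(O) = -3*8 = -24)
N(132)/(-29951) = -24/(-29951) = -24*(-1/29951) = 24/29951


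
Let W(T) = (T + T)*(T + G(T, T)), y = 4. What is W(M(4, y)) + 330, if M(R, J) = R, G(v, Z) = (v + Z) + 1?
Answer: 434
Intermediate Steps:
G(v, Z) = 1 + Z + v (G(v, Z) = (Z + v) + 1 = 1 + Z + v)
W(T) = 2*T*(1 + 3*T) (W(T) = (T + T)*(T + (1 + T + T)) = (2*T)*(T + (1 + 2*T)) = (2*T)*(1 + 3*T) = 2*T*(1 + 3*T))
W(M(4, y)) + 330 = 2*4*(1 + 3*4) + 330 = 2*4*(1 + 12) + 330 = 2*4*13 + 330 = 104 + 330 = 434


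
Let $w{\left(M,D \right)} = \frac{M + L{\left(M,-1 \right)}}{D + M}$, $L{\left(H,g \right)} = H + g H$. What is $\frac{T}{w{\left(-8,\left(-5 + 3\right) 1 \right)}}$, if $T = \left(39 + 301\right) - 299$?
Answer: $\frac{205}{4} \approx 51.25$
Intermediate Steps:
$L{\left(H,g \right)} = H + H g$
$T = 41$ ($T = 340 - 299 = 41$)
$w{\left(M,D \right)} = \frac{M}{D + M}$ ($w{\left(M,D \right)} = \frac{M + M \left(1 - 1\right)}{D + M} = \frac{M + M 0}{D + M} = \frac{M + 0}{D + M} = \frac{M}{D + M}$)
$\frac{T}{w{\left(-8,\left(-5 + 3\right) 1 \right)}} = \frac{41}{\left(-8\right) \frac{1}{\left(-5 + 3\right) 1 - 8}} = \frac{41}{\left(-8\right) \frac{1}{\left(-2\right) 1 - 8}} = \frac{41}{\left(-8\right) \frac{1}{-2 - 8}} = \frac{41}{\left(-8\right) \frac{1}{-10}} = \frac{41}{\left(-8\right) \left(- \frac{1}{10}\right)} = \frac{41}{\frac{4}{5}} = 41 \cdot \frac{5}{4} = \frac{205}{4}$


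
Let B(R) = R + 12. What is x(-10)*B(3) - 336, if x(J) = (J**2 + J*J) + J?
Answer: 2514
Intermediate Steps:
B(R) = 12 + R
x(J) = J + 2*J**2 (x(J) = (J**2 + J**2) + J = 2*J**2 + J = J + 2*J**2)
x(-10)*B(3) - 336 = (-10*(1 + 2*(-10)))*(12 + 3) - 336 = -10*(1 - 20)*15 - 336 = -10*(-19)*15 - 336 = 190*15 - 336 = 2850 - 336 = 2514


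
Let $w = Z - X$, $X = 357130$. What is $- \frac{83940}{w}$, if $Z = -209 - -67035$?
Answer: $\frac{6995}{24192} \approx 0.28914$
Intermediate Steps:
$Z = 66826$ ($Z = -209 + 67035 = 66826$)
$w = -290304$ ($w = 66826 - 357130 = -290304$)
$- \frac{83940}{w} = - \frac{83940}{-290304} = \left(-83940\right) \left(- \frac{1}{290304}\right) = \frac{6995}{24192}$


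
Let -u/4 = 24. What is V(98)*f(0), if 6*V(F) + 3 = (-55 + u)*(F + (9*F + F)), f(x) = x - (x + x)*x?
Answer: 0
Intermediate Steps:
u = -96 (u = -4*24 = -96)
f(x) = x - 2*x**2 (f(x) = x - 2*x*x = x - 2*x**2)
V(F) = -1/2 - 1661*F/6 (V(F) = -1/2 + ((-55 - 96)*(F + (9*F + F)))/6 = -1/2 + (-151*(F + 10*F))/6 = -1/2 + (-1661*F)/6 = -1/2 - 1661*F/6)
V(98)*f(0) = (-1/2 - 1661/6*98)*(0*(1 - 2*0)) = (-1/2 - 81389/3)*(0*(1 + 0)) = -0 = -162781/6*0 = 0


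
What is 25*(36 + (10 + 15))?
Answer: 1525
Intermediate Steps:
25*(36 + (10 + 15)) = 25*(36 + 25) = 25*61 = 1525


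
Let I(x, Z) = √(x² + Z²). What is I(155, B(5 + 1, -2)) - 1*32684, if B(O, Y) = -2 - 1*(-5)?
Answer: -32684 + √24034 ≈ -32529.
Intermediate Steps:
B(O, Y) = 3 (B(O, Y) = -2 + 5 = 3)
I(x, Z) = √(Z² + x²)
I(155, B(5 + 1, -2)) - 1*32684 = √(3² + 155²) - 1*32684 = √(9 + 24025) - 32684 = √24034 - 32684 = -32684 + √24034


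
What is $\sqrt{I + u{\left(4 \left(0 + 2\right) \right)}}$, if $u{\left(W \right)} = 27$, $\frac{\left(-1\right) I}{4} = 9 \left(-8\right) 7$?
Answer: $3 \sqrt{227} \approx 45.2$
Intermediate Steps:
$I = 2016$ ($I = - 4 \cdot 9 \left(-8\right) 7 = - 4 \left(\left(-72\right) 7\right) = \left(-4\right) \left(-504\right) = 2016$)
$\sqrt{I + u{\left(4 \left(0 + 2\right) \right)}} = \sqrt{2016 + 27} = \sqrt{2043} = 3 \sqrt{227}$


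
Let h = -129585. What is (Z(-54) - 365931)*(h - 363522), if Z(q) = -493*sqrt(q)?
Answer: 180443137617 + 729305253*I*sqrt(6) ≈ 1.8044e+11 + 1.7864e+9*I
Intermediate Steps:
(Z(-54) - 365931)*(h - 363522) = (-1479*I*sqrt(6) - 365931)*(-129585 - 363522) = (-1479*I*sqrt(6) - 365931)*(-493107) = (-365931 - 1479*I*sqrt(6))*(-493107) = 180443137617 + 729305253*I*sqrt(6)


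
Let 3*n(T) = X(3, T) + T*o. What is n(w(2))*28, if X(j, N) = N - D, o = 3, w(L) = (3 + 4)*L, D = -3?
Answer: 1652/3 ≈ 550.67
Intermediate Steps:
w(L) = 7*L
X(j, N) = 3 + N (X(j, N) = N - 1*(-3) = N + 3 = 3 + N)
n(T) = 1 + 4*T/3 (n(T) = ((3 + T) + T*3)/3 = ((3 + T) + 3*T)/3 = (3 + 4*T)/3 = 1 + 4*T/3)
n(w(2))*28 = (1 + 4*(7*2)/3)*28 = (1 + (4/3)*14)*28 = (1 + 56/3)*28 = (59/3)*28 = 1652/3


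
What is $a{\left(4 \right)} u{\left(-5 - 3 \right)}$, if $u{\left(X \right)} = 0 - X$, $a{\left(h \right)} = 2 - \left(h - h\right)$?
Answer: $16$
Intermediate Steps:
$a{\left(h \right)} = 2$ ($a{\left(h \right)} = 2 - 0 = 2 + 0 = 2$)
$u{\left(X \right)} = - X$
$a{\left(4 \right)} u{\left(-5 - 3 \right)} = 2 \left(- (-5 - 3)\right) = 2 \left(\left(-1\right) \left(-8\right)\right) = 2 \cdot 8 = 16$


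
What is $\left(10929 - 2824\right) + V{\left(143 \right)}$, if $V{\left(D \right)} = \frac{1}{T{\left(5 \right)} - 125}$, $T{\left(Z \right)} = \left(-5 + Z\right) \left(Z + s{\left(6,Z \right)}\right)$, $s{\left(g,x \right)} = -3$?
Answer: $\frac{1013124}{125} \approx 8105.0$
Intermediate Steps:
$T{\left(Z \right)} = \left(-5 + Z\right) \left(-3 + Z\right)$ ($T{\left(Z \right)} = \left(-5 + Z\right) \left(Z - 3\right) = \left(-5 + Z\right) \left(-3 + Z\right)$)
$V{\left(D \right)} = - \frac{1}{125}$ ($V{\left(D \right)} = \frac{1}{\left(15 + 5^{2} - 40\right) - 125} = \frac{1}{\left(15 + 25 - 40\right) - 125} = \frac{1}{0 - 125} = \frac{1}{-125} = - \frac{1}{125}$)
$\left(10929 - 2824\right) + V{\left(143 \right)} = \left(10929 - 2824\right) - \frac{1}{125} = 8105 - \frac{1}{125} = \frac{1013124}{125}$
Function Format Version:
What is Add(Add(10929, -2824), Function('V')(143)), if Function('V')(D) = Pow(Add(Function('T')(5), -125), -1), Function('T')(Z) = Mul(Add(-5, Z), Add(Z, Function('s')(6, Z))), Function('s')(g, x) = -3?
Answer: Rational(1013124, 125) ≈ 8105.0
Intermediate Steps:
Function('T')(Z) = Mul(Add(-5, Z), Add(-3, Z)) (Function('T')(Z) = Mul(Add(-5, Z), Add(Z, -3)) = Mul(Add(-5, Z), Add(-3, Z)))
Function('V')(D) = Rational(-1, 125) (Function('V')(D) = Pow(Add(Add(15, Pow(5, 2), Mul(-8, 5)), -125), -1) = Pow(Add(Add(15, 25, -40), -125), -1) = Pow(Add(0, -125), -1) = Pow(-125, -1) = Rational(-1, 125))
Add(Add(10929, -2824), Function('V')(143)) = Add(Add(10929, -2824), Rational(-1, 125)) = Add(8105, Rational(-1, 125)) = Rational(1013124, 125)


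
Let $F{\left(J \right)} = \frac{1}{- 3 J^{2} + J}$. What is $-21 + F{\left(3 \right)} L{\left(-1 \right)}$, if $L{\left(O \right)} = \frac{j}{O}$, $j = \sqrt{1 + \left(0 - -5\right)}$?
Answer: $-21 + \frac{\sqrt{6}}{24} \approx -20.898$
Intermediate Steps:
$F{\left(J \right)} = \frac{1}{J - 3 J^{2}}$
$j = \sqrt{6}$ ($j = \sqrt{1 + \left(0 + 5\right)} = \sqrt{1 + 5} = \sqrt{6} \approx 2.4495$)
$L{\left(O \right)} = \frac{\sqrt{6}}{O}$
$-21 + F{\left(3 \right)} L{\left(-1 \right)} = -21 + - \frac{1}{3 \left(-1 + 3 \cdot 3\right)} \frac{\sqrt{6}}{-1} = -21 + \left(-1\right) \frac{1}{3} \frac{1}{-1 + 9} \sqrt{6} \left(-1\right) = -21 + \left(-1\right) \frac{1}{3} \cdot \frac{1}{8} \left(- \sqrt{6}\right) = -21 - \frac{\left(-1\right) \sqrt{6}}{24} = -21 + \frac{\sqrt{6}}{24}$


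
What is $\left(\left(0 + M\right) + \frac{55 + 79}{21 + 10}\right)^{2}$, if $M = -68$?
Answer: $\frac{3896676}{961} \approx 4054.8$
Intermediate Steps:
$\left(\left(0 + M\right) + \frac{55 + 79}{21 + 10}\right)^{2} = \left(\left(0 - 68\right) + \frac{55 + 79}{21 + 10}\right)^{2} = \left(-68 + \frac{134}{31}\right)^{2} = \left(- \frac{1974}{31}\right)^{2} = \frac{3896676}{961}$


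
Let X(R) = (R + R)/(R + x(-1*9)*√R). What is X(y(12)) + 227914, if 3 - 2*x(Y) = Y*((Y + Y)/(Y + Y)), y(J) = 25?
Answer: 2507064/11 ≈ 2.2792e+5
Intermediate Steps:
x(Y) = 3/2 - Y/2 (x(Y) = 3/2 - Y*(Y + Y)/(Y + Y)/2 = 3/2 - Y*(2*Y)/((2*Y))/2 = 3/2 - Y*(2*Y)*(1/(2*Y))/2 = 3/2 - Y/2)
X(R) = 2*R/(R + 6*√R) (X(R) = (R + R)/(R + (3/2 - (-1)*9/2)*√R) = (2*R)/(R + (3/2 - ½*(-9))*√R) = (2*R)/(R + (3/2 + 9/2)*√R) = (2*R)/(R + 6*√R) = 2*R/(R + 6*√R))
X(y(12)) + 227914 = 2*25/(25 + 6*√25) + 227914 = 2*25/(25 + 6*5) + 227914 = 2*25/(25 + 30) + 227914 = 2*25/55 + 227914 = 2*25*(1/55) + 227914 = 10/11 + 227914 = 2507064/11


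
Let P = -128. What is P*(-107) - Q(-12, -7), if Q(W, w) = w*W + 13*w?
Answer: 13703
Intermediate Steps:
Q(W, w) = 13*w + W*w (Q(W, w) = W*w + 13*w = 13*w + W*w)
P*(-107) - Q(-12, -7) = -128*(-107) - (-7)*(13 - 12) = 13696 - (-7) = 13696 - 1*(-7) = 13696 + 7 = 13703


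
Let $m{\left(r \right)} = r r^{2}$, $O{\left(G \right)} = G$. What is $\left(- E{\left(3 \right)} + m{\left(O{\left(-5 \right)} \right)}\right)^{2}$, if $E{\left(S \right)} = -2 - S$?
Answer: $14400$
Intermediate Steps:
$m{\left(r \right)} = r^{3}$
$\left(- E{\left(3 \right)} + m{\left(O{\left(-5 \right)} \right)}\right)^{2} = \left(- (-2 - 3) + \left(-5\right)^{3}\right)^{2} = \left(- (-2 - 3) - 125\right)^{2} = \left(\left(-1\right) \left(-5\right) - 125\right)^{2} = \left(5 - 125\right)^{2} = \left(-120\right)^{2} = 14400$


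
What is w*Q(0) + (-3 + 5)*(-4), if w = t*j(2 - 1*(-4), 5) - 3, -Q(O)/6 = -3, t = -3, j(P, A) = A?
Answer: -332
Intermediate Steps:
Q(O) = 18 (Q(O) = -6*(-3) = 18)
w = -18 (w = -3*5 - 3 = -15 - 3 = -18)
w*Q(0) + (-3 + 5)*(-4) = -18*18 + (-3 + 5)*(-4) = -324 + 2*(-4) = -324 - 8 = -332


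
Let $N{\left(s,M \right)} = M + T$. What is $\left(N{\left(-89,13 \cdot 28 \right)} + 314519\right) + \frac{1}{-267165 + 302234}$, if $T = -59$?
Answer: $\frac{11040562857}{35069} \approx 3.1482 \cdot 10^{5}$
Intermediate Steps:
$N{\left(s,M \right)} = -59 + M$ ($N{\left(s,M \right)} = M - 59 = -59 + M$)
$\left(N{\left(-89,13 \cdot 28 \right)} + 314519\right) + \frac{1}{-267165 + 302234} = \left(\left(-59 + 13 \cdot 28\right) + 314519\right) + \frac{1}{-267165 + 302234} = \left(\left(-59 + 364\right) + 314519\right) + \frac{1}{35069} = \left(305 + 314519\right) + \frac{1}{35069} = 314824 + \frac{1}{35069} = \frac{11040562857}{35069}$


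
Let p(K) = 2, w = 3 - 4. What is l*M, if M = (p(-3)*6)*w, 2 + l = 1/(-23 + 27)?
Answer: 21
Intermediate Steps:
w = -1
l = -7/4 (l = -2 + 1/(-23 + 27) = -2 + 1/4 = -2 + ¼ = -7/4 ≈ -1.7500)
M = -12 (M = (2*6)*(-1) = 12*(-1) = -12)
l*M = -7/4*(-12) = 21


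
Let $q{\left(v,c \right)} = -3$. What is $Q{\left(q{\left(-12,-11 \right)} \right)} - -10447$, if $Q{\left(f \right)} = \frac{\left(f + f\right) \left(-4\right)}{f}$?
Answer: $10439$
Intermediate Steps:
$Q{\left(f \right)} = -8$ ($Q{\left(f \right)} = \frac{2 f \left(-4\right)}{f} = \frac{\left(-8\right) f}{f} = -8$)
$Q{\left(q{\left(-12,-11 \right)} \right)} - -10447 = -8 - -10447 = -8 + 10447 = 10439$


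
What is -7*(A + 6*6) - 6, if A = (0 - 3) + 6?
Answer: -279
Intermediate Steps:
A = 3 (A = -3 + 6 = 3)
-7*(A + 6*6) - 6 = -7*(3 + 6*6) - 6 = -7*(3 + 36) - 6 = -7*39 - 6 = -273 - 6 = -279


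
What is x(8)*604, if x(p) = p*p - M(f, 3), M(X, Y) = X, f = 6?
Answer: 35032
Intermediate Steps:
x(p) = -6 + p**2 (x(p) = p*p - 1*6 = p**2 - 6 = -6 + p**2)
x(8)*604 = (-6 + 8**2)*604 = (-6 + 64)*604 = 58*604 = 35032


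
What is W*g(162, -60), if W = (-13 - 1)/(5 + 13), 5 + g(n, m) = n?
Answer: -1099/9 ≈ -122.11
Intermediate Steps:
g(n, m) = -5 + n
W = -7/9 (W = -14/18 = -14*1/18 = -7/9 ≈ -0.77778)
W*g(162, -60) = -7*(-5 + 162)/9 = -7/9*157 = -1099/9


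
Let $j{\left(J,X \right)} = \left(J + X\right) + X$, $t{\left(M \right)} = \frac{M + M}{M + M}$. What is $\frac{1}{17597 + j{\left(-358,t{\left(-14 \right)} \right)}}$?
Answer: $\frac{1}{17241} \approx 5.8001 \cdot 10^{-5}$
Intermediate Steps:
$t{\left(M \right)} = 1$ ($t{\left(M \right)} = \frac{2 M}{2 M} = 2 M \frac{1}{2 M} = 1$)
$j{\left(J,X \right)} = J + 2 X$
$\frac{1}{17597 + j{\left(-358,t{\left(-14 \right)} \right)}} = \frac{1}{17597 + \left(-358 + 2 \cdot 1\right)} = \frac{1}{17597 + \left(-358 + 2\right)} = \frac{1}{17597 - 356} = \frac{1}{17241}$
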